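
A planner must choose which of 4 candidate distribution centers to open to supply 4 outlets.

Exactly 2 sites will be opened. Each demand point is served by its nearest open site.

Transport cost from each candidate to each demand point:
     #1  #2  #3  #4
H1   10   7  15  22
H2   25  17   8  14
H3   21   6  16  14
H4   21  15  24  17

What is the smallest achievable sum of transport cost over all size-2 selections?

39

Open {H1, H2}.
  #1→H1 10, #2→H1 7, #3→H2 8, #4→H2 14  ⇒ total 39.
Compare {H1, H3}: total 45.
Compare {H1, H4}: total 49.
No size-2 selection does better; minimum is 39.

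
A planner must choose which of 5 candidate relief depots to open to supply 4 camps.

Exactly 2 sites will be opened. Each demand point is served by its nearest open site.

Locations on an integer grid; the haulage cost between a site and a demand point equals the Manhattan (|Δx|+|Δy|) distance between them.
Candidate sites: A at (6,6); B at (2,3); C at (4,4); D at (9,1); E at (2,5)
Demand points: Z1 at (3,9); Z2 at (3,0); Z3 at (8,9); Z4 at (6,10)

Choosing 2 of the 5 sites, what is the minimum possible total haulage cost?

19

Open {A, B}.
  Z1→A 6, Z2→B 4, Z3→A 5, Z4→A 4  ⇒ total 19.
Compare {A, C}: total 20.
Compare {A, E}: total 20.
No size-2 selection does better; minimum is 19.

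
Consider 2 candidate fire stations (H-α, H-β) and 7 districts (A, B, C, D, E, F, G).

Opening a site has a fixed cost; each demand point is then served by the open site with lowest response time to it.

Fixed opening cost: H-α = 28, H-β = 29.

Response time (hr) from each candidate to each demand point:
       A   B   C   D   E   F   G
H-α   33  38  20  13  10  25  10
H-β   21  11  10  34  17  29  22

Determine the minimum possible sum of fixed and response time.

157

Open {H-α, H-β}: assign each demand point to its cheapest open site.
  A→H-β 21, B→H-β 11, C→H-β 10, D→H-α 13, E→H-α 10, F→H-α 25, G→H-α 10
  response time 100, fixed 57 → total 157.
Compare {H-β}: response time 144 + fixed 29 = 173.
Compare {H-α}: response time 149 + fixed 28 = 177.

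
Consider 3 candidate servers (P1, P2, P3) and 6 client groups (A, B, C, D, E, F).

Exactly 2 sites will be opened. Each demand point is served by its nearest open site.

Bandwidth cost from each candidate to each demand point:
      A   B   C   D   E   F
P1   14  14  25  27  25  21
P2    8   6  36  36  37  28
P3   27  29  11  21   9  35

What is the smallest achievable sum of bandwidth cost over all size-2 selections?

Open {P2, P3}.
  A→P2 8, B→P2 6, C→P3 11, D→P3 21, E→P3 9, F→P2 28  ⇒ total 83.
Compare {P1, P3}: total 90.
Compare {P1, P2}: total 112.

83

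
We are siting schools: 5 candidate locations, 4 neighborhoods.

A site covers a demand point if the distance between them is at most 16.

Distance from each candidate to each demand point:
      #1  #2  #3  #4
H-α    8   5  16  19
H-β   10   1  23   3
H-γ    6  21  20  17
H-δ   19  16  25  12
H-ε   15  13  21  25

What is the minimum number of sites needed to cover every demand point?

Coverage sets (demand points within 16 of each site):
  H-α: {#1, #2, #3}
  H-β: {#1, #2, #4}
  H-γ: {#1}
  H-δ: {#2, #4}
  H-ε: {#1, #2}
No single site covers all 4 demand points.
But {H-α, H-β} covers everything, so the minimum is 2.

2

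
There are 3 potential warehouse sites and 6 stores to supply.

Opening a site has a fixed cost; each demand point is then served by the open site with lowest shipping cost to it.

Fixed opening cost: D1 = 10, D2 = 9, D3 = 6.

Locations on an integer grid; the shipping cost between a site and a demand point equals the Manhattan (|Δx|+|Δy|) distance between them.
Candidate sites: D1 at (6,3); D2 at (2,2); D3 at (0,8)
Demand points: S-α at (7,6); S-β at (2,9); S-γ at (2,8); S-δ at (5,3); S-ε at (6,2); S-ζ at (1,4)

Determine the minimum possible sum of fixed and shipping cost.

32

Open {D1, D3}: assign each demand point to its cheapest open site.
  S-α→D1 4, S-β→D3 3, S-γ→D3 2, S-δ→D1 1, S-ε→D1 1, S-ζ→D3 5
  shipping cost 16, fixed 16 → total 32.
Compare {D1, D2, D3}: shipping cost 14 + fixed 25 = 39.
Compare {D2, D3}: shipping cost 25 + fixed 15 = 40.
Compare {D1}: shipping cost 31 + fixed 10 = 41.
All other subsets cost ≥ 39. Minimum total cost: 32.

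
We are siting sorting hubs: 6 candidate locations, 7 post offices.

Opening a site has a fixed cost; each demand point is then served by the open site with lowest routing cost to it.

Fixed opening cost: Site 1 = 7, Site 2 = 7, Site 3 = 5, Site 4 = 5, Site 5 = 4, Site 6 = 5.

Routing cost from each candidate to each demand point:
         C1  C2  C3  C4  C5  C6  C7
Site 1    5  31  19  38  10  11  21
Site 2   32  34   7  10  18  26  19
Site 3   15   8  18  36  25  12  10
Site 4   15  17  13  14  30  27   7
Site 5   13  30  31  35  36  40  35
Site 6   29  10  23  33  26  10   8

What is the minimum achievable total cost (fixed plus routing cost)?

79

Open {Site 1, Site 2, Site 6}: assign each demand point to its cheapest open site.
  C1→Site 1 5, C2→Site 6 10, C3→Site 2 7, C4→Site 2 10, C5→Site 1 10, C6→Site 6 10, C7→Site 6 8
  routing cost 60, fixed 19 → total 79.
Compare {Site 1, Site 2, Site 3}: routing cost 61 + fixed 19 = 80.
Compare {Site 1, Site 2, Site 3, Site 4}: routing cost 58 + fixed 24 = 82.
Compare {Site 1, Site 2, Site 3, Site 6}: routing cost 58 + fixed 24 = 82.
All other subsets cost ≥ 80. Minimum total cost: 79.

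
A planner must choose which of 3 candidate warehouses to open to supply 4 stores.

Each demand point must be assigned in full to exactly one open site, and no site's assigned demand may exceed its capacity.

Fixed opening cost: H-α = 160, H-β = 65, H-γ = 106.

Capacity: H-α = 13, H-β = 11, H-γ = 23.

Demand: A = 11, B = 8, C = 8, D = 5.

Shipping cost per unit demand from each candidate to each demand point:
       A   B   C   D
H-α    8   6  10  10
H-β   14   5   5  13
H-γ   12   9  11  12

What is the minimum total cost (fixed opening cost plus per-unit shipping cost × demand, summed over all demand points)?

545

Open {H-β, H-γ}; cheapest assignment that respects the capacities:
  H-β (cap 11, load 11): A — cost 11×14 = 154
  H-γ (cap 23, load 21): B, C, D — cost 8×9 + 8×11 + 5×12 = 220
  Shipping 374, fixed 171 → total 545.
  Any other capacity-feasible assignment to {H-β, H-γ} ships for at least 374.
Compare {H-α, H-γ}: its best feasible assignment gives total 574.
Compare {H-α, H-β, H-γ}: its best feasible assignment gives total 591.
Every other set of open sites that can feasibly serve all demand totals ≥ 574 even under its best assignment. Minimum: 545.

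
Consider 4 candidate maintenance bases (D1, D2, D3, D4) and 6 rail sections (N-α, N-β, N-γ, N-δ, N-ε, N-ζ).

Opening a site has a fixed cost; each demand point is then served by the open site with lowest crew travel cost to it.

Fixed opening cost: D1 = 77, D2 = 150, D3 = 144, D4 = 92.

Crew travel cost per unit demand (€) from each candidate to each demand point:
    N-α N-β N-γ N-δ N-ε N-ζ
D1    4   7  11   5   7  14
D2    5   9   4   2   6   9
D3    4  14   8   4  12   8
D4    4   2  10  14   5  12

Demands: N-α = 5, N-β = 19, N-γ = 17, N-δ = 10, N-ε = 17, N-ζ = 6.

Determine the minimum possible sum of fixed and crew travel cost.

Open {D2, D4}: assign each demand point to its cheapest open site.
  N-α→D4 5×4=20, N-β→D4 19×2=38, N-γ→D2 17×4=68, N-δ→D2 10×2=20, N-ε→D4 17×5=85, N-ζ→D2 6×9=54
  crew travel cost 285, fixed 242 → total 527.
Compare {D2}: crew travel cost 440 + fixed 150 = 590.
Compare {D3, D4}: crew travel cost 367 + fixed 236 = 603.
Compare {D1, D4}: crew travel cost 435 + fixed 169 = 604.
All other subsets cost ≥ 590. Minimum total cost: 527.

527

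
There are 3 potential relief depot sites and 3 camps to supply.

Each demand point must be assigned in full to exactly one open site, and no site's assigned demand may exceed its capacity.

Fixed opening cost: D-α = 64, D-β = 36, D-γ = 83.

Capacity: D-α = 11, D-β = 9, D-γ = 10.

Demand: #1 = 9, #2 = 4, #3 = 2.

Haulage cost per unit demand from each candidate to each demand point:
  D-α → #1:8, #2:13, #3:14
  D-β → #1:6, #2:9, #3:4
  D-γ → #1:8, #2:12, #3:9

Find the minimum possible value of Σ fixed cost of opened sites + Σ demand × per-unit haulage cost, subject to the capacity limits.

216

Open {D-α, D-β}; cheapest assignment that respects the capacities:
  D-α (cap 11, load 9): #1 — cost 9×8 = 72
  D-β (cap 9, load 6): #2, #3 — cost 4×9 + 2×4 = 44
  Shipping 116, fixed 100 → total 216.
  Any other capacity-feasible assignment to {D-α, D-β} ships for at least 116.
Compare {D-β, D-γ}: its best feasible assignment gives total 235.
Compare {D-α, D-γ}: its best feasible assignment gives total 285.
Every other set of open sites that can feasibly serve all demand totals ≥ 235 even under its best assignment. Minimum: 216.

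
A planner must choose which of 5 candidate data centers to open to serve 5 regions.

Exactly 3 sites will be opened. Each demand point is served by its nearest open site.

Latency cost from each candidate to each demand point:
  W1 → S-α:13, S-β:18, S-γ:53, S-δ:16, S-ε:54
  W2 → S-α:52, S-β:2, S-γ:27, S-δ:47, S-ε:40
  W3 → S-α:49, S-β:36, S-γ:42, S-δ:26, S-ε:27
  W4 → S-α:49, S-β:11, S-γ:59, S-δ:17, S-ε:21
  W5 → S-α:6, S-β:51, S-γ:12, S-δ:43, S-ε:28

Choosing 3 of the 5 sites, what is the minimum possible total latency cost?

58

Open {W2, W4, W5}.
  S-α→W5 6, S-β→W2 2, S-γ→W5 12, S-δ→W4 17, S-ε→W4 21  ⇒ total 58.
Compare {W1, W2, W5}: total 64.
Compare {W1, W4, W5}: total 66.
No size-3 selection does better; minimum is 58.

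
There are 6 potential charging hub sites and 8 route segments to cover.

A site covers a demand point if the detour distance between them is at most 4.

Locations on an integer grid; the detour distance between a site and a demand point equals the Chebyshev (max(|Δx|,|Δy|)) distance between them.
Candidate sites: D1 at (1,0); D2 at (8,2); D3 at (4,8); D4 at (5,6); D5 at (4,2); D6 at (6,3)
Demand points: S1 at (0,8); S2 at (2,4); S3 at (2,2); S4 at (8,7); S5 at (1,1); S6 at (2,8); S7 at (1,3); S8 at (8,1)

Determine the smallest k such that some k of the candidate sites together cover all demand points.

2

Coverage sets (demand points within 4 of each site):
  D1: {S2, S3, S5, S7}
  D2: {S8}
  D3: {S1, S2, S4, S6}
  D4: {S2, S3, S4, S6, S7}
  D5: {S2, S3, S5, S7, S8}
  D6: {S2, S3, S4, S8}
No single site covers all 8 demand points.
But {D3, D5} covers everything, so the minimum is 2.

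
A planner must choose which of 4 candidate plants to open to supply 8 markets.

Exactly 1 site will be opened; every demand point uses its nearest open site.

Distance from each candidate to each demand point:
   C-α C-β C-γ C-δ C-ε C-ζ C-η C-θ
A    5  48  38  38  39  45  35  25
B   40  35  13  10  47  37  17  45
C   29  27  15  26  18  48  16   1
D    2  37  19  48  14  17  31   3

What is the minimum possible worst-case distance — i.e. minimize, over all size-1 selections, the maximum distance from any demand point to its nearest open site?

47

Open {B}.
  Farthest demand point is C-ε at distance 47 (to B); all others are ≤ 47.
With {A} the worst case is 48.
With {C} the worst case is 48.
No size-1 selection achieves below 47.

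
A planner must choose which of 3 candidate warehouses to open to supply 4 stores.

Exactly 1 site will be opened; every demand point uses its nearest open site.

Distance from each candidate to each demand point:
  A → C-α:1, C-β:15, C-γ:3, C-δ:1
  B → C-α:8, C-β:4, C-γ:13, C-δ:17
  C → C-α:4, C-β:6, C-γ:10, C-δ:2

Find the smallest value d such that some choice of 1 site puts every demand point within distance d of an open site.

Open {C}.
  Farthest demand point is C-γ at distance 10 (to C); all others are ≤ 10.
With {A} the worst case is 15.
With {B} the worst case is 17.
No size-1 selection achieves below 10.

10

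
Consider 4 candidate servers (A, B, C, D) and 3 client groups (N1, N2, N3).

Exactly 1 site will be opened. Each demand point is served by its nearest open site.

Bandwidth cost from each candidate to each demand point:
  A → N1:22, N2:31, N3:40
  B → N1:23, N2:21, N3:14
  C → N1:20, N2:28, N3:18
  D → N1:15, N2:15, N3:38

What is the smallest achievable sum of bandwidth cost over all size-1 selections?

58

Open {B}.
  N1→B 23, N2→B 21, N3→B 14  ⇒ total 58.
Compare {C}: total 66.
Compare {D}: total 68.
No size-1 selection does better; minimum is 58.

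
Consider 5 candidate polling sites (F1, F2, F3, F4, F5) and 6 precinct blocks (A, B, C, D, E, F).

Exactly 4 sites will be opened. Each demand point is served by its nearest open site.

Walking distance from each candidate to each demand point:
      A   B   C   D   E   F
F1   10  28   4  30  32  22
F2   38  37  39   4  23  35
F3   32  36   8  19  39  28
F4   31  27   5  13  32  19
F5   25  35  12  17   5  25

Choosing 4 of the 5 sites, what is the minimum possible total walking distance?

69

Open {F1, F2, F4, F5}.
  A→F1 10, B→F4 27, C→F1 4, D→F2 4, E→F5 5, F→F4 19  ⇒ total 69.
Compare {F1, F2, F3, F5}: total 73.
Compare {F1, F3, F4, F5}: total 78.
No size-4 selection does better; minimum is 69.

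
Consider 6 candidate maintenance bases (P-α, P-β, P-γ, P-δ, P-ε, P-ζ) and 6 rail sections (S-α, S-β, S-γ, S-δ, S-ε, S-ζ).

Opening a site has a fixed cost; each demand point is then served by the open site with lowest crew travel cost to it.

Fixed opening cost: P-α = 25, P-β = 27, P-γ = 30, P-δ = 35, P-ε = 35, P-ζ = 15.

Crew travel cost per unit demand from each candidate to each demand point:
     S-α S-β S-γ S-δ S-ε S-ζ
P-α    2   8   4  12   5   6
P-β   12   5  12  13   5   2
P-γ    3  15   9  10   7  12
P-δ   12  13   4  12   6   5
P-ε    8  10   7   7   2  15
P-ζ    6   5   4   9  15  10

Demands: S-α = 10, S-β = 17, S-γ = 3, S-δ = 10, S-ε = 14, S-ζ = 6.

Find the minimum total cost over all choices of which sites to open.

Open {P-α, P-β, P-ε}: assign each demand point to its cheapest open site.
  S-α→P-α 10×2=20, S-β→P-β 17×5=85, S-γ→P-α 3×4=12, S-δ→P-ε 10×7=70, S-ε→P-ε 14×2=28, S-ζ→P-β 6×2=12
  crew travel cost 227, fixed 87 → total 314.
Compare {P-α, P-ε, P-ζ}: crew travel cost 251 + fixed 75 = 326.
Compare {P-α, P-β, P-ε, P-ζ}: crew travel cost 227 + fixed 102 = 329.
Compare {P-β, P-γ, P-ε}: crew travel cost 246 + fixed 92 = 338.
All other subsets cost ≥ 326. Minimum total cost: 314.

314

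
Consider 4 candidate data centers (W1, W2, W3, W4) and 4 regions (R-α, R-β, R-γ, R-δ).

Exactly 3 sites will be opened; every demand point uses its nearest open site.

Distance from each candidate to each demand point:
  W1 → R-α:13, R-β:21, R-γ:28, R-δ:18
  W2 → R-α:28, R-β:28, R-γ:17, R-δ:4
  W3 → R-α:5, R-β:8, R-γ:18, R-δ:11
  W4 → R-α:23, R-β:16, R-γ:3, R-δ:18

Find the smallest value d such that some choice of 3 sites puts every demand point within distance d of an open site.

8

Open {W2, W3, W4}.
  Farthest demand point is R-β at distance 8 (to W3); all others are ≤ 8.
With {W1, W3, W4} the worst case is 11.
With {W1, W2, W4} the worst case is 16.
No size-3 selection achieves below 8.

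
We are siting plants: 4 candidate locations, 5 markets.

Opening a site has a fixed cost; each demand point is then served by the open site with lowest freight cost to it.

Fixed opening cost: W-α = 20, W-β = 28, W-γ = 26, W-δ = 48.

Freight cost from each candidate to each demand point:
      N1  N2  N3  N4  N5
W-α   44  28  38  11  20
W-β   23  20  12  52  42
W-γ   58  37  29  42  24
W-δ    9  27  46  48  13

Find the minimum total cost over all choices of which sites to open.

134

Open {W-α, W-β}: assign each demand point to its cheapest open site.
  N1→W-β 23, N2→W-β 20, N3→W-β 12, N4→W-α 11, N5→W-α 20
  freight cost 86, fixed 48 → total 134.
Compare {W-α, W-β, W-γ}: freight cost 86 + fixed 74 = 160.
Compare {W-α}: freight cost 141 + fixed 20 = 161.
Compare {W-α, W-β, W-δ}: freight cost 65 + fixed 96 = 161.
All other subsets cost ≥ 160. Minimum total cost: 134.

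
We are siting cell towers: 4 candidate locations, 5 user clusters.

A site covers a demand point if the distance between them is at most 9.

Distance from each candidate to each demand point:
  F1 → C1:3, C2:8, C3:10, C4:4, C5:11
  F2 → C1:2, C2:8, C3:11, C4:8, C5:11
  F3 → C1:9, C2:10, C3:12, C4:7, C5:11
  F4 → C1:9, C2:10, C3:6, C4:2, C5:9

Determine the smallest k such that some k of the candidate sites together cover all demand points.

Coverage sets (demand points within 9 of each site):
  F1: {C1, C2, C4}
  F2: {C1, C2, C4}
  F3: {C1, C4}
  F4: {C1, C3, C4, C5}
No single site covers all 5 demand points.
But {F1, F4} covers everything, so the minimum is 2.

2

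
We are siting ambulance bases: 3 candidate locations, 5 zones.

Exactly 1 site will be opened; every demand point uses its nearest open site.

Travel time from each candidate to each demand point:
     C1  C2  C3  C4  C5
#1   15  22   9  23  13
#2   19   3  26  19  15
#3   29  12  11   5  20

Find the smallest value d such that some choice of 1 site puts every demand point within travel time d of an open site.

23

Open {#1}.
  Farthest demand point is C4 at travel time 23 (to #1); all others are ≤ 23.
With {#2} the worst case is 26.
With {#3} the worst case is 29.
No size-1 selection achieves below 23.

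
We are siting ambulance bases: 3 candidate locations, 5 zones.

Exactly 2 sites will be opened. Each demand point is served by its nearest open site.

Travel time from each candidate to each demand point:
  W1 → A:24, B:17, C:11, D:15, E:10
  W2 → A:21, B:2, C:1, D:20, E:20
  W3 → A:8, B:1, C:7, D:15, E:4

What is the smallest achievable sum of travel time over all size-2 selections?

29

Open {W2, W3}.
  A→W3 8, B→W3 1, C→W2 1, D→W3 15, E→W3 4  ⇒ total 29.
Compare {W1, W3}: total 35.
Compare {W1, W2}: total 49.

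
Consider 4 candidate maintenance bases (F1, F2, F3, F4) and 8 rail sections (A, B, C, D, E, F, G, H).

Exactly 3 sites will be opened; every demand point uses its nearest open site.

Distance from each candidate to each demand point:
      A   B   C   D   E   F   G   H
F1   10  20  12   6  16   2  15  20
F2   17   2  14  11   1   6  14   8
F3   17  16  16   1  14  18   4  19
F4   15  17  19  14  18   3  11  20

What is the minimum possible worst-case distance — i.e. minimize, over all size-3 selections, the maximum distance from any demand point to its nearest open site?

12

Open {F1, F2, F3}.
  Farthest demand point is C at distance 12 (to F1); all others are ≤ 12.
With {F1, F2, F4} the worst case is 12.
With {F2, F3, F4} the worst case is 15.
No size-3 selection achieves below 12.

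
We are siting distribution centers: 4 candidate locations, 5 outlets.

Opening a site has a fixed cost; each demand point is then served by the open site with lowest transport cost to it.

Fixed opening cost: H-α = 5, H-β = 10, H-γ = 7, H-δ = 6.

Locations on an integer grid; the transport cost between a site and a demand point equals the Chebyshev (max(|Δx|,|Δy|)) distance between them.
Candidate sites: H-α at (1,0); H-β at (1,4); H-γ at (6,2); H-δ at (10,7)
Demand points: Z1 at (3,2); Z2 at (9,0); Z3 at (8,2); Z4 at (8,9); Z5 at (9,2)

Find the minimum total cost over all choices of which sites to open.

Open {H-γ}: assign each demand point to its cheapest open site.
  Z1→H-γ 3, Z2→H-γ 3, Z3→H-γ 2, Z4→H-γ 7, Z5→H-γ 3
  transport cost 18, fixed 7 → total 25.
Compare {H-γ, H-δ}: transport cost 13 + fixed 13 = 26.
Compare {H-α, H-γ}: transport cost 17 + fixed 12 = 29.
Compare {H-α, H-γ, H-δ}: transport cost 12 + fixed 18 = 30.
All other subsets cost ≥ 26. Minimum total cost: 25.

25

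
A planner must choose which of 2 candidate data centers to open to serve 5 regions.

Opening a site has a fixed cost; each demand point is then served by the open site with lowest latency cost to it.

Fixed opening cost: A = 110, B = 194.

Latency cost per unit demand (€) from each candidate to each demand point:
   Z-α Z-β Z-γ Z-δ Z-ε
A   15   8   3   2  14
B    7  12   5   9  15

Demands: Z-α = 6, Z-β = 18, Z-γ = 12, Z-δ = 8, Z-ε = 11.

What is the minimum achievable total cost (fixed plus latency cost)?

550

Open {A}: assign each demand point to its cheapest open site.
  Z-α→A 6×15=90, Z-β→A 18×8=144, Z-γ→A 12×3=36, Z-δ→A 8×2=16, Z-ε→A 11×14=154
  latency cost 440, fixed 110 → total 550.
Compare {A, B}: latency cost 392 + fixed 304 = 696.
Compare {B}: latency cost 555 + fixed 194 = 749.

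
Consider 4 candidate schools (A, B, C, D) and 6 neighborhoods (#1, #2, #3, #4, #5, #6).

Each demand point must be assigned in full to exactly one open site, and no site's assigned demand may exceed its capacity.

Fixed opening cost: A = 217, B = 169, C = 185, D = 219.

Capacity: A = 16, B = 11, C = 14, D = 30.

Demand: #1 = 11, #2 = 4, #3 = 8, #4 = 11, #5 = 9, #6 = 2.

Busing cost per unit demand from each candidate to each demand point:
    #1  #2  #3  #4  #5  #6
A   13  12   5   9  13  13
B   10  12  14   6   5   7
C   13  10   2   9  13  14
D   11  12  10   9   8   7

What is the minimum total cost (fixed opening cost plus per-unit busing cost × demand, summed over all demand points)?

Open {A, D}; cheapest assignment that respects the capacities:
  A (cap 16, load 15): #2, #4 — cost 4×12 + 11×9 = 147
  D (cap 30, load 30): #1, #3, #5, #6 — cost 11×11 + 8×10 + 9×8 + 2×7 = 287
  Shipping 434, fixed 436 → total 870.
  Any other capacity-feasible assignment to {A, D} ships for at least 434.
Compare {B, C, D}: its best feasible assignment gives total 902.
Compare {A, B, D}: its best feasible assignment gives total 966.
Every other set of open sites that can feasibly serve all demand totals ≥ 902 even under its best assignment. Minimum: 870.

870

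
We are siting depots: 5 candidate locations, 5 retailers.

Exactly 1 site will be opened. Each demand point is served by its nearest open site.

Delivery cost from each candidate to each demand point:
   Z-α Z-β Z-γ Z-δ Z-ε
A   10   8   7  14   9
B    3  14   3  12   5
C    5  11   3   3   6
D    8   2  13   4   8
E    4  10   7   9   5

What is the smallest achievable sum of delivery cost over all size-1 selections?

Open {C}.
  Z-α→C 5, Z-β→C 11, Z-γ→C 3, Z-δ→C 3, Z-ε→C 6  ⇒ total 28.
Compare {D}: total 35.
Compare {E}: total 35.
No size-1 selection does better; minimum is 28.

28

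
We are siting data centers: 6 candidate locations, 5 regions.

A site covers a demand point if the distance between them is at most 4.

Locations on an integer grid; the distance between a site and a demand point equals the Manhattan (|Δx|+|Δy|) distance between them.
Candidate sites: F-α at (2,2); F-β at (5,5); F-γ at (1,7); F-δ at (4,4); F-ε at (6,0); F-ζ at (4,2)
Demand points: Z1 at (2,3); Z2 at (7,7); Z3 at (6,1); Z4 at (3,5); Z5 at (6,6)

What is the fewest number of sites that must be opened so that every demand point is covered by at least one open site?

2

Coverage sets (demand points within 4 of each site):
  F-α: {Z1, Z4}
  F-β: {Z2, Z4, Z5}
  F-γ: {Z4}
  F-δ: {Z1, Z4, Z5}
  F-ε: {Z3}
  F-ζ: {Z1, Z3, Z4}
No single site covers all 5 demand points.
But {F-β, F-ζ} covers everything, so the minimum is 2.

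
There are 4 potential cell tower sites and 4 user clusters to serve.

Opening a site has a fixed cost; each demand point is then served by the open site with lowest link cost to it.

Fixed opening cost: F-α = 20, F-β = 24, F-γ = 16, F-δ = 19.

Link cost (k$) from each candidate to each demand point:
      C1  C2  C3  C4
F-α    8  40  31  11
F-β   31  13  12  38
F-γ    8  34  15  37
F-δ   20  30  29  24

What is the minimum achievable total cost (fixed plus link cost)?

88

Open {F-α, F-β}: assign each demand point to its cheapest open site.
  C1→F-α 8, C2→F-β 13, C3→F-β 12, C4→F-α 11
  link cost 44, fixed 44 → total 88.
Compare {F-α, F-γ}: link cost 68 + fixed 36 = 104.
Compare {F-α, F-β, F-γ}: link cost 44 + fixed 60 = 104.
Compare {F-α, F-β, F-δ}: link cost 44 + fixed 63 = 107.
All other subsets cost ≥ 104. Minimum total cost: 88.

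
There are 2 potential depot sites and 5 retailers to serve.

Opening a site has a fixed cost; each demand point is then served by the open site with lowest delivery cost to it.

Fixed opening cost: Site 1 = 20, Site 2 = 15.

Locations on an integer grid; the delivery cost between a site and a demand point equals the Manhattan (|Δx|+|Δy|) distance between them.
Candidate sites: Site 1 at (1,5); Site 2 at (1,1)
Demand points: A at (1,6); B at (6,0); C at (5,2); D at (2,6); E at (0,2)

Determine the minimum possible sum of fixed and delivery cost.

39

Open {Site 2}: assign each demand point to its cheapest open site.
  A→Site 2 5, B→Site 2 6, C→Site 2 5, D→Site 2 6, E→Site 2 2
  delivery cost 24, fixed 15 → total 39.
Compare {Site 1}: delivery cost 24 + fixed 20 = 44.
Compare {Site 1, Site 2}: delivery cost 16 + fixed 35 = 51.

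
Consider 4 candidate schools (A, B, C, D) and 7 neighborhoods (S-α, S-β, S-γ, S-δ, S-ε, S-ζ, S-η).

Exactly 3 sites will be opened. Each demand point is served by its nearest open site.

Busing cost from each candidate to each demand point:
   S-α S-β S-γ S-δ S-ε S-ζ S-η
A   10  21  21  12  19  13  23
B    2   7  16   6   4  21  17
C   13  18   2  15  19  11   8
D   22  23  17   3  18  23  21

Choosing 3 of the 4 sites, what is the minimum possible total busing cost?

Open {B, C, D}.
  S-α→B 2, S-β→B 7, S-γ→C 2, S-δ→D 3, S-ε→B 4, S-ζ→C 11, S-η→C 8  ⇒ total 37.
Compare {A, B, C}: total 40.
Compare {A, B, D}: total 62.
No size-3 selection does better; minimum is 37.

37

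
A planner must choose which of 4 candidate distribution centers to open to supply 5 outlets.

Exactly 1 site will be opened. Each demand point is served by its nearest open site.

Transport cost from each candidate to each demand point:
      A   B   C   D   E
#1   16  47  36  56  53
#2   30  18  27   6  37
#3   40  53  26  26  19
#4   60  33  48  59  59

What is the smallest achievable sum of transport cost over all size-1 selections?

118

Open {#2}.
  A→#2 30, B→#2 18, C→#2 27, D→#2 6, E→#2 37  ⇒ total 118.
Compare {#3}: total 164.
Compare {#1}: total 208.
No size-1 selection does better; minimum is 118.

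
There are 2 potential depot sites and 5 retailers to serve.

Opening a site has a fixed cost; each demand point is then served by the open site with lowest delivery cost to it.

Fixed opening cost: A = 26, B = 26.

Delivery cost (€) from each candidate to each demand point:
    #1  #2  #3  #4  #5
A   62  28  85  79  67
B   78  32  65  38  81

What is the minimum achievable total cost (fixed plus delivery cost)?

312

Open {A, B}: assign each demand point to its cheapest open site.
  #1→A 62, #2→A 28, #3→B 65, #4→B 38, #5→A 67
  delivery cost 260, fixed 52 → total 312.
Compare {B}: delivery cost 294 + fixed 26 = 320.
Compare {A}: delivery cost 321 + fixed 26 = 347.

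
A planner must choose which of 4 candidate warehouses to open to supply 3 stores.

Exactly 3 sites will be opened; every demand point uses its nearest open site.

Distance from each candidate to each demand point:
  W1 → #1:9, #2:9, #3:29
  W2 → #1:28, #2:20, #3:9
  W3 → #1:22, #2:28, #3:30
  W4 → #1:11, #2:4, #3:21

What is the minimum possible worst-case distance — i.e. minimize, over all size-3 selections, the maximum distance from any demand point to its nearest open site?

9

Open {W1, W2, W3}.
  Farthest demand point is #1 at distance 9 (to W1); all others are ≤ 9.
With {W1, W2, W4} the worst case is 9.
With {W2, W3, W4} the worst case is 11.
No size-3 selection achieves below 9.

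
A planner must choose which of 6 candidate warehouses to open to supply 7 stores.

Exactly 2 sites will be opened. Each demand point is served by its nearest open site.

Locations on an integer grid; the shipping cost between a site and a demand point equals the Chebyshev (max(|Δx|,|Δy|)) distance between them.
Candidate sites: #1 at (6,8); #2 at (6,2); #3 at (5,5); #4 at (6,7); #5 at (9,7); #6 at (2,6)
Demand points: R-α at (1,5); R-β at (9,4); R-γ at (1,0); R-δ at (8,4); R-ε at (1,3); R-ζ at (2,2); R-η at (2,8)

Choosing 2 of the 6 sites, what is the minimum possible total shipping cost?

20

Open {#2, #6}.
  R-α→#6 1, R-β→#2 3, R-γ→#2 5, R-δ→#2 2, R-ε→#6 3, R-ζ→#2 4, R-η→#6 2  ⇒ total 20.
Compare {#3, #6}: total 21.
Compare {#4, #6}: total 22.
No size-2 selection does better; minimum is 20.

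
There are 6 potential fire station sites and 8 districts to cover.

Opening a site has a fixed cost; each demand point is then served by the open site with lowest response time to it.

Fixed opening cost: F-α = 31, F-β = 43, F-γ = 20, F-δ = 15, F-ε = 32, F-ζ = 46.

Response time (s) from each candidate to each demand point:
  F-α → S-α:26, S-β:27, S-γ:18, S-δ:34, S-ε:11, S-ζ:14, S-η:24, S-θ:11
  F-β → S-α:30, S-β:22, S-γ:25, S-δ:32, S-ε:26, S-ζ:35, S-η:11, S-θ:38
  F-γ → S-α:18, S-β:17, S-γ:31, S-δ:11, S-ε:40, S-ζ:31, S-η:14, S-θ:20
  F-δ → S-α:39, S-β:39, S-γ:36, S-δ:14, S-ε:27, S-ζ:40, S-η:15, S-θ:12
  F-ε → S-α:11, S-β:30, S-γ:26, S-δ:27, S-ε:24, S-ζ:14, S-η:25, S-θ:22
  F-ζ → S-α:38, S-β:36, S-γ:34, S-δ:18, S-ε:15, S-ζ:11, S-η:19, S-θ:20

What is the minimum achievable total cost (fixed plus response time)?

165

Open {F-α, F-γ}: assign each demand point to its cheapest open site.
  S-α→F-γ 18, S-β→F-γ 17, S-γ→F-α 18, S-δ→F-γ 11, S-ε→F-α 11, S-ζ→F-α 14, S-η→F-γ 14, S-θ→F-α 11
  response time 114, fixed 51 → total 165.
Compare {F-α, F-γ, F-δ}: response time 114 + fixed 66 = 180.
Compare {F-α, F-δ}: response time 136 + fixed 46 = 182.
Compare {F-γ, F-ε}: response time 137 + fixed 52 = 189.
All other subsets cost ≥ 180. Minimum total cost: 165.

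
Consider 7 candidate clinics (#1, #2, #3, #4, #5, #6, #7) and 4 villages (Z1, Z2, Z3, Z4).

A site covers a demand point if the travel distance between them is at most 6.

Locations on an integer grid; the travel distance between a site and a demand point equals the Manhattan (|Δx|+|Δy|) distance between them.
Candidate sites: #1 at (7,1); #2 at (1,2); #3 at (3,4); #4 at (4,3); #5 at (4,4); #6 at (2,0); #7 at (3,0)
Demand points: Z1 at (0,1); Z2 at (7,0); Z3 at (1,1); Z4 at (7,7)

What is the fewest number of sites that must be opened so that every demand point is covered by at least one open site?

Coverage sets (demand points within 6 of each site):
  #1: {Z2, Z3, Z4}
  #2: {Z1, Z3}
  #3: {Z1, Z3}
  #4: {Z1, Z2, Z3}
  #5: {Z3, Z4}
  #6: {Z1, Z2, Z3}
  #7: {Z1, Z2, Z3}
No single site covers all 4 demand points.
But {#1, #2} covers everything, so the minimum is 2.

2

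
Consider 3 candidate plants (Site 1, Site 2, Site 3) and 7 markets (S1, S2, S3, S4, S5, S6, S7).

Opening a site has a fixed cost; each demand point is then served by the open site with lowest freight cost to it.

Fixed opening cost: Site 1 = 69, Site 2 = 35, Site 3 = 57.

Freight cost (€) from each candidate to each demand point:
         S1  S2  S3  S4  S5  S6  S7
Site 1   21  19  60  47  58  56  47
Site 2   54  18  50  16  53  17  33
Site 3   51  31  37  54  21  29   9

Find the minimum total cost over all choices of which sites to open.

261

Open {Site 2, Site 3}: assign each demand point to its cheapest open site.
  S1→Site 3 51, S2→Site 2 18, S3→Site 3 37, S4→Site 2 16, S5→Site 3 21, S6→Site 2 17, S7→Site 3 9
  freight cost 169, fixed 92 → total 261.
Compare {Site 2}: freight cost 241 + fixed 35 = 276.
Compare {Site 3}: freight cost 232 + fixed 57 = 289.
Compare {Site 1, Site 2, Site 3}: freight cost 139 + fixed 161 = 300.
All other subsets cost ≥ 276. Minimum total cost: 261.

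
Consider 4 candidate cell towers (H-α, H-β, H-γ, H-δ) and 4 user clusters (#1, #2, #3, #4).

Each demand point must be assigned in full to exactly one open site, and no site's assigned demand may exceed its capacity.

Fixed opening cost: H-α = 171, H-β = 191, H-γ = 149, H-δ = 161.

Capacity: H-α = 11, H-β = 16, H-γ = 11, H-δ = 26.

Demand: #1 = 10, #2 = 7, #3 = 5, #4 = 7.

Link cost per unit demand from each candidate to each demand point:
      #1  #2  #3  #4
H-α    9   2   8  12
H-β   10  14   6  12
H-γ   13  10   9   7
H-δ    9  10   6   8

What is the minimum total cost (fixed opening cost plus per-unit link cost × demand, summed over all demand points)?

Open {H-α, H-δ}; cheapest assignment that respects the capacities:
  H-α (cap 11, load 7): #2 — cost 7×2 = 14
  H-δ (cap 26, load 22): #1, #3, #4 — cost 10×9 + 5×6 + 7×8 = 176
  Shipping 190, fixed 332 → total 522.
  Any other capacity-feasible assignment to {H-α, H-δ} ships for at least 190.
Compare {H-γ, H-δ}: its best feasible assignment gives total 549.
Compare {H-β, H-δ}: its best feasible assignment gives total 598.
Every other set of open sites that can feasibly serve all demand totals ≥ 549 even under its best assignment. Minimum: 522.

522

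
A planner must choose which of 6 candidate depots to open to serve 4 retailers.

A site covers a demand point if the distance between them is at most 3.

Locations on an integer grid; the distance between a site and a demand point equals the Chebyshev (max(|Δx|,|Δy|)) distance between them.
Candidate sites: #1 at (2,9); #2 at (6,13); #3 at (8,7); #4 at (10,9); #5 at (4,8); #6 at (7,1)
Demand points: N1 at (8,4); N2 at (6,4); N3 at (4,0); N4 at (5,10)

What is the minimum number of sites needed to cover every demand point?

Coverage sets (demand points within 3 of each site):
  #1: {N4}
  #2: {N4}
  #3: {N1, N2, N4}
  #4: {}
  #5: {N4}
  #6: {N1, N2, N3}
No single site covers all 4 demand points.
But {#1, #6} covers everything, so the minimum is 2.

2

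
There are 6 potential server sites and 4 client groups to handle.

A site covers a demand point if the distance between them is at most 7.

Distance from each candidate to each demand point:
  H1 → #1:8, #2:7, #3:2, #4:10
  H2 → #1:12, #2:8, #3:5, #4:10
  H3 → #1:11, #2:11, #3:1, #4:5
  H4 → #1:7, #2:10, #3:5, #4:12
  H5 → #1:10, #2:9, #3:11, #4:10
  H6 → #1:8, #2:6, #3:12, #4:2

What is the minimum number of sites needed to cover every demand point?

Coverage sets (demand points within 7 of each site):
  H1: {#2, #3}
  H2: {#3}
  H3: {#3, #4}
  H4: {#1, #3}
  H5: {}
  H6: {#2, #4}
No single site covers all 4 demand points.
But {H4, H6} covers everything, so the minimum is 2.

2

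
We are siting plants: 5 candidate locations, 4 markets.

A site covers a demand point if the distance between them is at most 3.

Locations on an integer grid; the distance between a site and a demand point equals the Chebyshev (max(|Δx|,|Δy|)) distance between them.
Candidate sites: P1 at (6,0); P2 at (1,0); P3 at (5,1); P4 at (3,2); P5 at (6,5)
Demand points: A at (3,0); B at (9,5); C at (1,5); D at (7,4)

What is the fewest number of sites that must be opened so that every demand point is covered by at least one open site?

Coverage sets (demand points within 3 of each site):
  P1: {A}
  P2: {A}
  P3: {A, D}
  P4: {A, C}
  P5: {B, D}
No single site covers all 4 demand points.
But {P4, P5} covers everything, so the minimum is 2.

2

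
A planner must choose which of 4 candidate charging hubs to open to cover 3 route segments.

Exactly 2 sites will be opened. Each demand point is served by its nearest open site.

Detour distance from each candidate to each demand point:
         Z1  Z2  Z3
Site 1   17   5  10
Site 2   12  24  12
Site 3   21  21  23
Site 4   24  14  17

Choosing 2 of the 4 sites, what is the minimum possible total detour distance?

27

Open {Site 1, Site 2}.
  Z1→Site 2 12, Z2→Site 1 5, Z3→Site 1 10  ⇒ total 27.
Compare {Site 1, Site 3}: total 32.
Compare {Site 1, Site 4}: total 32.
No size-2 selection does better; minimum is 27.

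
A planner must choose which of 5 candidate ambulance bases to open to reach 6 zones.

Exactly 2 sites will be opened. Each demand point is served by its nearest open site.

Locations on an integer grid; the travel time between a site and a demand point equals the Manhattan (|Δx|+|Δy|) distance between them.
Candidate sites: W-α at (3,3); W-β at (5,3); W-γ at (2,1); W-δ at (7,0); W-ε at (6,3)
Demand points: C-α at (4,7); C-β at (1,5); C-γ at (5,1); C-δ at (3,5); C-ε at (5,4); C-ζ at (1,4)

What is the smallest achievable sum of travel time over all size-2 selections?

Open {W-α, W-β}.
  C-α→W-α 5, C-β→W-α 4, C-γ→W-β 2, C-δ→W-α 2, C-ε→W-β 1, C-ζ→W-α 3  ⇒ total 17.
Compare {W-α, W-ε}: total 19.
Compare {W-α, W-γ}: total 20.
No size-2 selection does better; minimum is 17.

17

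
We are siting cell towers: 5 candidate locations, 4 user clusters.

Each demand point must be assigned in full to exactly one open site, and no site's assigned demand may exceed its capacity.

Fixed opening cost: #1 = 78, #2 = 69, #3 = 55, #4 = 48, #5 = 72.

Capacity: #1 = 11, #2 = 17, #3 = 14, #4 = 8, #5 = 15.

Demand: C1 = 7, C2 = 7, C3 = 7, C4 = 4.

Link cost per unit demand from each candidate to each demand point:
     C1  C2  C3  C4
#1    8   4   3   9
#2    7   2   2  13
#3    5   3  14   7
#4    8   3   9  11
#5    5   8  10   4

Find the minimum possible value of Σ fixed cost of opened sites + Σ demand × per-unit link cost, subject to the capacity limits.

215

Open {#2, #3}; cheapest assignment that respects the capacities:
  #2 (cap 17, load 14): C2, C3 — cost 7×2 + 7×2 = 28
  #3 (cap 14, load 11): C1, C4 — cost 7×5 + 4×7 = 63
  Shipping 91, fixed 124 → total 215.
  Any other capacity-feasible assignment to {#2, #3} ships for at least 91.
Compare {#2, #5}: its best feasible assignment gives total 220.
Compare {#1, #3}: its best feasible assignment gives total 246.
Every other set of open sites that can feasibly serve all demand totals ≥ 220 even under its best assignment. Minimum: 215.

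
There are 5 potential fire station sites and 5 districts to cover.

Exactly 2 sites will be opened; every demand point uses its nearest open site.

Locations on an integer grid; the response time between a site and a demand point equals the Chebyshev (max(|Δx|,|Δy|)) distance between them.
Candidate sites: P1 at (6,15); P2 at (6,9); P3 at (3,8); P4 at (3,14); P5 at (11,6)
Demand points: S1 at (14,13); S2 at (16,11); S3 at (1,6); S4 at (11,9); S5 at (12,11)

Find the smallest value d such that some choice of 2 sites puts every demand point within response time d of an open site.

7

Open {P2, P5}.
  Farthest demand point is S1 at response time 7 (to P5); all others are ≤ 7.
With {P3, P5} the worst case is 7.
With {P4, P5} the worst case is 8.
No size-2 selection achieves below 7.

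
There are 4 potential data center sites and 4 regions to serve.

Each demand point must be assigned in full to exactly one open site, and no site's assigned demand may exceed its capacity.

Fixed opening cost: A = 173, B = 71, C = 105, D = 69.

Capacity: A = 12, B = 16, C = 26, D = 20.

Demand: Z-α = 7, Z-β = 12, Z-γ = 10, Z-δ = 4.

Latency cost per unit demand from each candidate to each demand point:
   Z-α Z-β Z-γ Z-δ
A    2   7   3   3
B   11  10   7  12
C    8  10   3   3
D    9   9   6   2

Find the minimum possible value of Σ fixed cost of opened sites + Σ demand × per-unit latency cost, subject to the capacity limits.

376

Open {C, D}; cheapest assignment that respects the capacities:
  C (cap 26, load 17): Z-α, Z-γ — cost 7×8 + 10×3 = 86
  D (cap 20, load 16): Z-β, Z-δ — cost 12×9 + 4×2 = 116
  Shipping 202, fixed 174 → total 376.
  Any other capacity-feasible assignment to {C, D} ships for at least 202.
Compare {B, C}: its best feasible assignment gives total 394.
Compare {B, D}: its best feasible assignment gives total 429.
Every other set of open sites that can feasibly serve all demand totals ≥ 394 even under its best assignment. Minimum: 376.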